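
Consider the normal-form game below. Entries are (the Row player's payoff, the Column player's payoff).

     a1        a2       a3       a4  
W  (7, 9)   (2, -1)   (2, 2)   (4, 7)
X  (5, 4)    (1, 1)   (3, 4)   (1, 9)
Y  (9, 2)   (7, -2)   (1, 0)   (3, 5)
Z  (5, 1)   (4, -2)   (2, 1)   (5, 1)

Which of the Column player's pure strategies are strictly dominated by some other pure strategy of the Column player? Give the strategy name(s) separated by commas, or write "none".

a1 is not dominated — it holds its own against a2 at W (9>-1); a3 at W (9>2); a4 at W (9>7).
a2: dominated, since a1 does at least as well everywhere (W: 9>-1, X: 4>1, Y: 2>-2, Z: 1>-2).
a3: no other strategy beats it everywhere (a1 at X (4=4); a2 at W (2>-1); a4 at Z (1=1)).
a4: no other strategy beats it everywhere (a1 at X (9>4); a2 at W (7>-1); a3 at W (7>2)).

a2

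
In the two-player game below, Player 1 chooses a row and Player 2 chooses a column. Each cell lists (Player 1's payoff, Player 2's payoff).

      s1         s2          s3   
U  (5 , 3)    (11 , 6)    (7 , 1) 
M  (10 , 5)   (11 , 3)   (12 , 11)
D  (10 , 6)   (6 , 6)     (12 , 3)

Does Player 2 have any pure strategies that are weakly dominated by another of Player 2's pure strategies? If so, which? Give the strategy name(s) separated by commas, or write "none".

Nothing dominates s1: s2 at M (5>3); s3 at U (3>1).
Nothing dominates s2: s1 at U (6>3); s3 at U (6>1).
s3: no other strategy beats it everywhere (s1 at M (11>5); s2 at M (11>3)).

none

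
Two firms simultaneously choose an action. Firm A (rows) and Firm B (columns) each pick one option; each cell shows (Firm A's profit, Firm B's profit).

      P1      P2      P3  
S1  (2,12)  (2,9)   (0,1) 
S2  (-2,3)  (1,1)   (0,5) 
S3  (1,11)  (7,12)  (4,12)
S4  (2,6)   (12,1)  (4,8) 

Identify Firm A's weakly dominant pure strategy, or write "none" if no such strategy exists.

S4 vs S1: P1: 2=2, P2: 12>2, P3: 4>0.
S4 vs S2: P1: 2>-2, P2: 12>1, P3: 4>0.
S4 vs S3: P1: 2>1, P2: 12>7, P3: 4=4.
S4 is at least as good as every other strategy against every opponent action, so it is weakly dominant.

S4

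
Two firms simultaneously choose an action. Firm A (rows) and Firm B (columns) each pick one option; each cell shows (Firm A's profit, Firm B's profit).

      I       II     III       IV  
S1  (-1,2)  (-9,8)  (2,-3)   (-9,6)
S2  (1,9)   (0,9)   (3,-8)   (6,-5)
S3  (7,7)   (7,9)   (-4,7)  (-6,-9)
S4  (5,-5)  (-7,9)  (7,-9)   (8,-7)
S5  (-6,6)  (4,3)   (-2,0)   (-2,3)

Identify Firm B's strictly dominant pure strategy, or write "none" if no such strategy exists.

none

I fails to dominate II at S1 (2<8).
II fails to dominate I at S2 (9=9).
III fails to dominate I at S1 (-3<2).
IV fails to dominate I at S2 (-5<9).
No single strategy dominates all the others.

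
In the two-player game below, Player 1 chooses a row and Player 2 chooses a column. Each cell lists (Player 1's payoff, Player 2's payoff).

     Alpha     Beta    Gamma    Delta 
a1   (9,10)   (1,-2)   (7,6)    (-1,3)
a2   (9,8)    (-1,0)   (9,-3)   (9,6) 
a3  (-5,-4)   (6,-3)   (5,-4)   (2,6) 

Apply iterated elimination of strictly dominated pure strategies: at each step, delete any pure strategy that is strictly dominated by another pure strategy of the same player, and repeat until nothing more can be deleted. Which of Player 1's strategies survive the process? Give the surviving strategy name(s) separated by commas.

a1, a2

Column Beta is eliminated: Delta beats it against every remaining row (a1: 3>-2, a2: 6>0, a3: 6>-3).
Player 1's strategy a3 is strictly dominated by a2 (Alpha: 9>-5, Gamma: 9>5, Delta: 9>2) and is removed.
Player 2's strategy Gamma is strictly dominated by Alpha (a1: 10>6, a2: 8>-3) and is removed.
Column Delta is eliminated: Alpha beats it against every remaining row (a1: 10>3, a2: 8>6).
Among the remaining strategies, none is strictly dominated by another pure strategy of the same player, so the elimination stops.
Surviving strategies — Player 1: {a1, a2}; Player 2: {Alpha}.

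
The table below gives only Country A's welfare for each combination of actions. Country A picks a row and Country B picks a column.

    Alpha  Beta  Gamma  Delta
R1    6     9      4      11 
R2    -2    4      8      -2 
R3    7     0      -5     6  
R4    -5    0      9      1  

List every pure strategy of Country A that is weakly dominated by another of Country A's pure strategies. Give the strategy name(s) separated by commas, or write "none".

none

R1 is not dominated — it holds its own against R2 at Alpha (6>-2); R3 at Beta (9>0); R4 at Alpha (6>-5).
R2 is not dominated — it holds its own against R1 at Gamma (8>4); R3 at Beta (4>0); R4 at Alpha (-2>-5).
R3: no other strategy beats it everywhere (R1 at Alpha (7>6); R2 at Alpha (7>-2); R4 at Alpha (7>-5)).
R4: no other strategy beats it everywhere (R1 at Gamma (9>4); R2 at Gamma (9>8); R3 at Gamma (9>-5)).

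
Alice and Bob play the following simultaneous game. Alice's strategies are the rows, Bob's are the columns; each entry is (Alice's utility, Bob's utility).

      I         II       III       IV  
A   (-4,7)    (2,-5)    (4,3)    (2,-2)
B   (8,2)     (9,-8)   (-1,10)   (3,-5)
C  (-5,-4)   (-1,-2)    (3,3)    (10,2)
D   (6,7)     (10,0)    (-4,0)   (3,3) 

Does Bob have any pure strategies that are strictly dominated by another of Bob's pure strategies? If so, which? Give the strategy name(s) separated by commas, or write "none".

Nothing dominates I: II at A (7>-5); III at A (7>3); IV at A (7>-2).
II: dominated, since IV does at least as well everywhere (A: -2>-5, B: -5>-8, C: 2>-2, D: 3>0).
III: no other strategy beats it everywhere (I at B (10>2); II at A (3>-5); IV at A (3>-2)).
IV: no other strategy beats it everywhere (I at C (2>-4); II at A (-2>-5); III at D (3>0)).

II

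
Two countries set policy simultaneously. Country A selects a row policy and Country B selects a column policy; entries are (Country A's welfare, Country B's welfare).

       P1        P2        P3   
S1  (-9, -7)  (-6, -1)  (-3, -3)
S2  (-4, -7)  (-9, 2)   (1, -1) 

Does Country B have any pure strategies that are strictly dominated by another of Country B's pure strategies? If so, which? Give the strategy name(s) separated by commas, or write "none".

P2 strictly dominates P1 — S1: -1>-7, S2: 2>-7.
Nothing dominates P2: P1 at S1 (-1>-7); P3 at S1 (-1>-3).
P3: dominated, since P2 does at least as well everywhere (S1: -1>-3, S2: 2>-1).

P1, P3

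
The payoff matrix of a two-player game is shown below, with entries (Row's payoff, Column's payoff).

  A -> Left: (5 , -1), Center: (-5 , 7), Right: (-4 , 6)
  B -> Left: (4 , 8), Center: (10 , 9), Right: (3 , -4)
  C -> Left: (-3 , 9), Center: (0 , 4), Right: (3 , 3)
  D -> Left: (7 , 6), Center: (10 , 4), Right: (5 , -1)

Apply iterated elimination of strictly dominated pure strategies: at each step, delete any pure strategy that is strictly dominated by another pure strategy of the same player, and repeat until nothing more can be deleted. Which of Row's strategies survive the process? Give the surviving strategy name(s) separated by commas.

B, D

Row's strategy A is strictly dominated by D (Left: 7>5, Center: 10>-5, Right: 5>-4) and is removed.
Row C is eliminated: D beats it against every remaining column (Left: 7>-3, Center: 10>0, Right: 5>3).
Column's strategy Right is strictly dominated by Left (B: 8>-4, D: 6>-1) and is removed.
Among the remaining strategies, none is strictly dominated by another pure strategy of the same player, so the elimination stops.
Surviving strategies — Row: {B, D}; Column: {Left, Center}.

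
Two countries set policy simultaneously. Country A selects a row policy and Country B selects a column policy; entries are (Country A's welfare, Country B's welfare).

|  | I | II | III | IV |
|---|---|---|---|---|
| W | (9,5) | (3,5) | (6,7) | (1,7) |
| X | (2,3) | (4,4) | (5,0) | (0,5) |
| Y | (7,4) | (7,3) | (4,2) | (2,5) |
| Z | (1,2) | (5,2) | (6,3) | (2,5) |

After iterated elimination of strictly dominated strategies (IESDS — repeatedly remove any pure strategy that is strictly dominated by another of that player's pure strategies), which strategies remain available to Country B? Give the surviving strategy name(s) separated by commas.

III, IV

Country B's strategy I is strictly dominated by IV (W: 7>5, X: 5>3, Y: 5>4, Z: 5>2) and is removed.
For Country A, Z strictly dominates X on the remaining columns (II: 5>4, III: 6>5, IV: 2>0); eliminate X.
Country B's strategy II is strictly dominated by IV (W: 7>5, Y: 5>3, Z: 5>2) and is removed.
Among the remaining strategies, none is strictly dominated by another pure strategy of the same player, so the elimination stops.
Surviving strategies — Country A: {W, Y, Z}; Country B: {III, IV}.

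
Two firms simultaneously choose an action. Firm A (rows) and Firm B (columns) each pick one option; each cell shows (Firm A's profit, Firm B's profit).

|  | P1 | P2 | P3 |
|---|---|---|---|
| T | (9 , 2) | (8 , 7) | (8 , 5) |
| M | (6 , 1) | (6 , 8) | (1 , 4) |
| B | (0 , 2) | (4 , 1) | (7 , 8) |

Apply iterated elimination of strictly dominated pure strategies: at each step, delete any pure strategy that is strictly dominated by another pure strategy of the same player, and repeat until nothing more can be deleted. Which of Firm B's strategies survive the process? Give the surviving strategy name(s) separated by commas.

For Firm A, T strictly dominates M on the remaining columns (P1: 9>6, P2: 8>6, P3: 8>1); eliminate M.
Row B is eliminated: T beats it against every remaining column (P1: 9>0, P2: 8>4, P3: 8>7).
For Firm B, P2 strictly dominates P1 on the remaining rows (T: 7>2); eliminate P1.
For Firm B, P2 strictly dominates P3 on the remaining rows (T: 7>5); eliminate P3.
Among the remaining strategies, none is strictly dominated by another pure strategy of the same player, so the elimination stops.
Surviving strategies — Firm A: {T}; Firm B: {P2}.

P2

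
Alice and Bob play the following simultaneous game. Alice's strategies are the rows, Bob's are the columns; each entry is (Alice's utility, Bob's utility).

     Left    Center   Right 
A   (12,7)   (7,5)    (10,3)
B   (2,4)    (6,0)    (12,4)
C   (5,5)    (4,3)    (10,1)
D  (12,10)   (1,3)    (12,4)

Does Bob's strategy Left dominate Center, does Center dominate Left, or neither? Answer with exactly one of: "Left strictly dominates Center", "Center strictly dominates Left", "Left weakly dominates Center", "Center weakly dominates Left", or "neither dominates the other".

Compare Left to Center across each choice by Alice: A: 7>5, B: 4>0, C: 5>3, D: 10>3.
Left gives a strictly higher payoff against each choice by Alice, so Left strictly dominates Center.

Left strictly dominates Center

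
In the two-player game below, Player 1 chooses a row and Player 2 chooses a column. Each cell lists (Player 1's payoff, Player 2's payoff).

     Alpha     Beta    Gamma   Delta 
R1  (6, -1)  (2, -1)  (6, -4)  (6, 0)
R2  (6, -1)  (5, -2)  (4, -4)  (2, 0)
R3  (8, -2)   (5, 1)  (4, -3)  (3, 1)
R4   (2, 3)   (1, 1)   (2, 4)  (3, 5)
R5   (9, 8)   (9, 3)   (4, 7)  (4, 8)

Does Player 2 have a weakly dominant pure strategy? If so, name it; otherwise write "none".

Delta

Delta vs Alpha: R1: 0>-1, R2: 0>-1, R3: 1>-2, R4: 5>3, R5: 8=8.
Delta vs Beta: R1: 0>-1, R2: 0>-2, R3: 1=1, R4: 5>1, R5: 8>3.
Delta vs Gamma: R1: 0>-4, R2: 0>-4, R3: 1>-3, R4: 5>4, R5: 8>7.
Delta is at least as good as every other strategy against every opponent action, so it is weakly dominant.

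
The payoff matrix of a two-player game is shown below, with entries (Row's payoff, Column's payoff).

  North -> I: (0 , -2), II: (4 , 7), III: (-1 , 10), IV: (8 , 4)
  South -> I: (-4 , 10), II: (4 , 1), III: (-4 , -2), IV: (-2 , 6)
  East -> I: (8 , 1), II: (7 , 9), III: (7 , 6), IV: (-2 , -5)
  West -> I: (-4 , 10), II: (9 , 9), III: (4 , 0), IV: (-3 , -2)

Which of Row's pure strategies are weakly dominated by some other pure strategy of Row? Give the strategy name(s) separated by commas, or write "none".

South

North is not dominated — it holds its own against South at I (0>-4); East at IV (8>-2); West at I (0>-4).
North weakly dominates South — I: 0>-4, II: 4=4, III: -1>-4, IV: 8>-2.
East is not dominated — it holds its own against North at I (8>0); South at I (8>-4); West at I (8>-4).
West: no other strategy beats it everywhere (North at II (9>4); South at II (9>4); East at II (9>7)).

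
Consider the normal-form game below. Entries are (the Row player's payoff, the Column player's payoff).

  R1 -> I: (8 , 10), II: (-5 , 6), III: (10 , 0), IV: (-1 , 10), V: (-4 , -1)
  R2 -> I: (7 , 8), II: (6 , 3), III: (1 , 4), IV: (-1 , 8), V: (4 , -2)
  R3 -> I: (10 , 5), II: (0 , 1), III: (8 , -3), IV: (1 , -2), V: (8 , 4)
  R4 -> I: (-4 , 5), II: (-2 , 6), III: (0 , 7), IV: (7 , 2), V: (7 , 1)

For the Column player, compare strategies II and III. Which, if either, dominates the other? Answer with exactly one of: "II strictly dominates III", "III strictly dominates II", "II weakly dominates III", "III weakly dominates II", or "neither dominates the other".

neither dominates the other

II's payoffs vs III's, by the Row player's action — R1: 6>0, R2: 3<4, R3: 1>-3, R4: 6<7.
II does better at R1, R3 but worse at R2, R4; neither strategy dominates the other.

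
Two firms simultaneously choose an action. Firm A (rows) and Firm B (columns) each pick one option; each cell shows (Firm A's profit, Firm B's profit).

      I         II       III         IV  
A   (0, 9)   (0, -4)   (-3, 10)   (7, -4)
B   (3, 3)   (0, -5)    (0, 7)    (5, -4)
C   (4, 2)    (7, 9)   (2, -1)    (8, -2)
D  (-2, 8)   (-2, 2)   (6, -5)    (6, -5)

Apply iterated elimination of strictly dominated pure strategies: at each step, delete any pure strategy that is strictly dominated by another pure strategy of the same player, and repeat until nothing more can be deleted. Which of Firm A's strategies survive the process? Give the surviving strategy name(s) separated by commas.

C

Row A is eliminated: C beats it against every remaining column (I: 4>0, II: 7>0, III: 2>-3, IV: 8>7).
Firm A's strategy B is strictly dominated by C (I: 4>3, II: 7>0, III: 2>0, IV: 8>5) and is removed.
Column III is eliminated: I beats it against every remaining row (C: 2>-1, D: 8>-5).
Firm A's strategy D is strictly dominated by C (I: 4>-2, II: 7>-2, IV: 8>6) and is removed.
For Firm B, II strictly dominates I on the remaining rows (C: 9>2); eliminate I.
Column IV is eliminated: II beats it against every remaining row (C: 9>-2).
Among the remaining strategies, none is strictly dominated by another pure strategy of the same player, so the elimination stops.
Surviving strategies — Firm A: {C}; Firm B: {II}.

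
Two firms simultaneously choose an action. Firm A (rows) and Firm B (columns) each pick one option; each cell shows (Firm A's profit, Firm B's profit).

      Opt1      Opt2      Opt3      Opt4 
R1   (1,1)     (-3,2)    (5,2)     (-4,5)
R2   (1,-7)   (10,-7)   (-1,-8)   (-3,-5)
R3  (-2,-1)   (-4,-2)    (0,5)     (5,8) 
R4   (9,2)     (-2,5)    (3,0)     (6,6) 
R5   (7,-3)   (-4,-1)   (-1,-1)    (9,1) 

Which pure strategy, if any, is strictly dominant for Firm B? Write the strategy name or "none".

Opt4

Opt4 vs Opt1: R1: 5>1, R2: -5>-7, R3: 8>-1, R4: 6>2, R5: 1>-3.
Opt4 vs Opt2: R1: 5>2, R2: -5>-7, R3: 8>-2, R4: 6>5, R5: 1>-1.
Opt4 vs Opt3: R1: 5>2, R2: -5>-8, R3: 8>5, R4: 6>0, R5: 1>-1.
Opt4 strictly beats every other strategy against every opponent action, so it is strictly dominant.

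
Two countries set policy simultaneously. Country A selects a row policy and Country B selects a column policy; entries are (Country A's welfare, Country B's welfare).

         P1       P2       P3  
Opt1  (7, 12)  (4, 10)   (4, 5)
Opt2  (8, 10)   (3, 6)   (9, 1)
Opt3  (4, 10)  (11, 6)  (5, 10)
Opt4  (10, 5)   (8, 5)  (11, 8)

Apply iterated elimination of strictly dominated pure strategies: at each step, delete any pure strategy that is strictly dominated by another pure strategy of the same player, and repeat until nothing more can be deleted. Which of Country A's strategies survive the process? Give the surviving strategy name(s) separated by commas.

Row Opt1 is eliminated: Opt4 beats it against every remaining column (P1: 10>7, P2: 8>4, P3: 11>4).
Row Opt2 is eliminated: Opt4 beats it against every remaining column (P1: 10>8, P2: 8>3, P3: 11>9).
Column P2 is eliminated: P3 beats it against every remaining row (Opt3: 10>6, Opt4: 8>5).
Country A's strategy Opt3 is strictly dominated by Opt4 (P1: 10>4, P3: 11>5) and is removed.
Country B's strategy P1 is strictly dominated by P3 (Opt4: 8>5) and is removed.
Among the remaining strategies, none is strictly dominated by another pure strategy of the same player, so the elimination stops.
Surviving strategies — Country A: {Opt4}; Country B: {P3}.

Opt4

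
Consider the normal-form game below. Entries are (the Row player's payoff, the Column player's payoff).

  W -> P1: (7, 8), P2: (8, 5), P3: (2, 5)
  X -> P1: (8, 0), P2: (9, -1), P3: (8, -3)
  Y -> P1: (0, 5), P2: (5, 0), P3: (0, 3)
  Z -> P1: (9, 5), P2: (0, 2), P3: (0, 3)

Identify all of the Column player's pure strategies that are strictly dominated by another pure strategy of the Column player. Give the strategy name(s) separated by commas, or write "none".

P2, P3

Nothing dominates P1: P2 at W (8>5); P3 at W (8>5).
P2 is strictly dominated by P1 (W: 8>5, X: 0>-1, Y: 5>0, Z: 5>2).
P3 is strictly dominated by P1 (W: 8>5, X: 0>-3, Y: 5>3, Z: 5>3).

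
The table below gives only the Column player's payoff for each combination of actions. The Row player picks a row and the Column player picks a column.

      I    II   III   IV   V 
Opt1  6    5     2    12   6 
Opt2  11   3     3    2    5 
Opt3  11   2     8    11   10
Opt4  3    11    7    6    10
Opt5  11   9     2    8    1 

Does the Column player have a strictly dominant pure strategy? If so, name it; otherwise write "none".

none

I fails to dominate II at Opt4 (3<11).
II fails to dominate I at Opt1 (5<6).
III fails to dominate I at Opt1 (2<6).
IV fails to dominate I at Opt2 (2<11).
V fails to dominate I at Opt1 (6=6).
No single strategy dominates all the others.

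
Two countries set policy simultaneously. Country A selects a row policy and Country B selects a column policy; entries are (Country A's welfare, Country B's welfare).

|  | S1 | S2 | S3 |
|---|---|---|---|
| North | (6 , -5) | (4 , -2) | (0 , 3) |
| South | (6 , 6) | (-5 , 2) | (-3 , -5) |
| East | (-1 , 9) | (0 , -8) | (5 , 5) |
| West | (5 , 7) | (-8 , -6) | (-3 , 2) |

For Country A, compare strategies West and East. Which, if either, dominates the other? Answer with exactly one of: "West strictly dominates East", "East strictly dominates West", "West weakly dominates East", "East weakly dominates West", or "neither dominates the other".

neither dominates the other

West's payoffs vs East's, by Country B's action — S1: 5>-1, S2: -8<0, S3: -3<5.
West does better at S1 but worse at S2, S3; neither strategy dominates the other.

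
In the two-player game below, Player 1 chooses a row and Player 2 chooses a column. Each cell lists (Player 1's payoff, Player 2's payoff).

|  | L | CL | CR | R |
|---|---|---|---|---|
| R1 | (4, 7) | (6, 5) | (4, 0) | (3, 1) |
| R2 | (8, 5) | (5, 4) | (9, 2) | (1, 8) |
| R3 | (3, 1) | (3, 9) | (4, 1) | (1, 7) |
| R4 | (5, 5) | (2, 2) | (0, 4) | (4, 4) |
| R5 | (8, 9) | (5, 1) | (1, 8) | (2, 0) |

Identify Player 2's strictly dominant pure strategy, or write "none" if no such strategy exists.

none

L fails to dominate CL at R3 (1<9).
CL fails to dominate L at R1 (5<7).
CR fails to dominate L at R1 (0<7).
R fails to dominate L at R1 (1<7).
No single strategy dominates all the others.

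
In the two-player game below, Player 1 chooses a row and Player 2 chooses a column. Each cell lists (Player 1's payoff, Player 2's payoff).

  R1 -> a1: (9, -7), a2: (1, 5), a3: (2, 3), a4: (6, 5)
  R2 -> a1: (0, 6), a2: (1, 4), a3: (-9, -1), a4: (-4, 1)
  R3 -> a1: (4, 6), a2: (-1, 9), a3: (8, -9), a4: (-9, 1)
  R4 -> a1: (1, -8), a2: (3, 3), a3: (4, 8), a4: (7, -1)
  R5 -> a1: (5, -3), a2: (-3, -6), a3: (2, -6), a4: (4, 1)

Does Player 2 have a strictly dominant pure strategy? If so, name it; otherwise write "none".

none

a1 fails to dominate a2 at R1 (-7<5).
a2 fails to dominate a1 at R2 (4<6).
a3 fails to dominate a1 at R2 (-1<6).
a4 fails to dominate a1 at R2 (1<6).
No single strategy dominates all the others.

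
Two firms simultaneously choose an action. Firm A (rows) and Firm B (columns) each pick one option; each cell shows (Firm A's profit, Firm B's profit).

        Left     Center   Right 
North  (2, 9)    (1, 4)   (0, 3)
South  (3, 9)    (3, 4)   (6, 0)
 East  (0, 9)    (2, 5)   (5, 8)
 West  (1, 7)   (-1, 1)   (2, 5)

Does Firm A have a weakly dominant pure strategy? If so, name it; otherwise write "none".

South

South vs North: Left: 3>2, Center: 3>1, Right: 6>0.
South vs East: Left: 3>0, Center: 3>2, Right: 6>5.
South vs West: Left: 3>1, Center: 3>-1, Right: 6>2.
South is at least as good as every other strategy against every opponent action, so it is weakly dominant.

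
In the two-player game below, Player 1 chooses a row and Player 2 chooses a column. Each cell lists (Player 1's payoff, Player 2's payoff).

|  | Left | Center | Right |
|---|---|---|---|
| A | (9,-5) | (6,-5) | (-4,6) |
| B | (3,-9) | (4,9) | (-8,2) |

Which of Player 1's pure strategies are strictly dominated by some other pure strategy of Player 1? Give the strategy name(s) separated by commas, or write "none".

A: no other strategy beats it everywhere (B at Left (9>3)).
B is strictly dominated by A (Left: 9>3, Center: 6>4, Right: -4>-8).

B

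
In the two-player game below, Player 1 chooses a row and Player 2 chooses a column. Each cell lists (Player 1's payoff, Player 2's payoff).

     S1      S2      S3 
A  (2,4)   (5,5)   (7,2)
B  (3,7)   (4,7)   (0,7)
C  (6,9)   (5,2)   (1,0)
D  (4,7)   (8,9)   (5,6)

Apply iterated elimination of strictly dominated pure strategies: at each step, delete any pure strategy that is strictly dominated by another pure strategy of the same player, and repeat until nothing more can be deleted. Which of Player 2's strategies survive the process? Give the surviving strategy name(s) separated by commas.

Player 1's strategy B is strictly dominated by C (S1: 6>3, S2: 5>4, S3: 1>0) and is removed.
Column S3 is eliminated: S1 beats it against every remaining row (A: 4>2, C: 9>0, D: 7>6).
For Player 1, D strictly dominates A on the remaining columns (S1: 4>2, S2: 8>5); eliminate A.
Among the remaining strategies, none is strictly dominated by another pure strategy of the same player, so the elimination stops.
Surviving strategies — Player 1: {C, D}; Player 2: {S1, S2}.

S1, S2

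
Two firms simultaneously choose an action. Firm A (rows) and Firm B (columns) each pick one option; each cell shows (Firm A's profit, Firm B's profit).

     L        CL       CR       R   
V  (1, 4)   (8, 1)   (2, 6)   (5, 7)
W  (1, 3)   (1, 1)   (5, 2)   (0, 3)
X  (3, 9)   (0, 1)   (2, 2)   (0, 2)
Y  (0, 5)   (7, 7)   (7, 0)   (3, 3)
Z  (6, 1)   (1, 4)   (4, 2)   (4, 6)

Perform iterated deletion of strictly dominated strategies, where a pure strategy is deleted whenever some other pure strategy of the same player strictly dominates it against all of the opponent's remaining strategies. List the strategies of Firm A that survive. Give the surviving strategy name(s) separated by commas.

V

Row X is eliminated: Z beats it against every remaining column (L: 6>3, CL: 1>0, CR: 4>2, R: 4>0).
For Firm B, R strictly dominates CR on the remaining rows (V: 7>6, W: 3>2, Y: 3>0, Z: 6>2); eliminate CR.
For Firm A, V strictly dominates Y on the remaining columns (L: 1>0, CL: 8>7, R: 5>3); eliminate Y.
For Firm B, R strictly dominates CL on the remaining rows (V: 7>1, W: 3>1, Z: 6>4); eliminate CL.
Row W is eliminated: Z beats it against every remaining column (L: 6>1, R: 4>0).
Column L is eliminated: R beats it against every remaining row (V: 7>4, Z: 6>1).
For Firm A, V strictly dominates Z on the remaining columns (R: 5>4); eliminate Z.
Among the remaining strategies, none is strictly dominated by another pure strategy of the same player, so the elimination stops.
Surviving strategies — Firm A: {V}; Firm B: {R}.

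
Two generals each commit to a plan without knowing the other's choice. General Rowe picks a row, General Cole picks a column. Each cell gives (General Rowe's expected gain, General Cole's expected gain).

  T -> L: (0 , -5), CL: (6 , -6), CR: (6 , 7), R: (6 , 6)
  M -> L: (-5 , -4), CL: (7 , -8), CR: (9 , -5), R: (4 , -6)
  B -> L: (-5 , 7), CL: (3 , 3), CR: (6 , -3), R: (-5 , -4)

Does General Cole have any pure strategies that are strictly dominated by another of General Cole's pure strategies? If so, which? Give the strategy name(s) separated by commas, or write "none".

L is not dominated — it holds its own against CL at T (-5>-6); CR at M (-4>-5); R at M (-4>-6).
CL: dominated, since L does at least as well everywhere (T: -5>-6, M: -4>-8, B: 7>3).
Nothing dominates CR: L at T (7>-5); CL at T (7>-6); R at T (7>6).
R: dominated, since CR does at least as well everywhere (T: 7>6, M: -5>-6, B: -3>-4).

CL, R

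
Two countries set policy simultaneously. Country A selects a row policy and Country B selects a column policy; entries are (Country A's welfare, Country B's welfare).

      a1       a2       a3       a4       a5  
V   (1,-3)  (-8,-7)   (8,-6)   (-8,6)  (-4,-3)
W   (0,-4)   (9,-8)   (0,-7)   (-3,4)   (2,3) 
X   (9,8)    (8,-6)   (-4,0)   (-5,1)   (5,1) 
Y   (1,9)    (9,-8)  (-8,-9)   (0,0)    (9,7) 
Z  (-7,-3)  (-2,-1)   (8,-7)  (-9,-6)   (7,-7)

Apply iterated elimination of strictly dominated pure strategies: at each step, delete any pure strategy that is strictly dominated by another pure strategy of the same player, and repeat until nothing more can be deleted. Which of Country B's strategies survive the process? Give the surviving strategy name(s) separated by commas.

a1

Column a3 is eliminated: a1 beats it against every remaining row (V: -3>-6, W: -4>-7, X: 8>0, Y: 9>-9, Z: -3>-7).
Country A's strategy V is strictly dominated by X (a1: 9>1, a2: 8>-8, a4: -5>-8, a5: 5>-4) and is removed.
Country A's strategy Z is strictly dominated by Y (a1: 1>-7, a2: 9>-2, a4: 0>-9, a5: 9>7) and is removed.
Country B's strategy a2 is strictly dominated by a1 (W: -4>-8, X: 8>-6, Y: 9>-8) and is removed.
For Country A, Y strictly dominates W on the remaining columns (a1: 1>0, a4: 0>-3, a5: 9>2); eliminate W.
Country B's strategy a4 is strictly dominated by a1 (X: 8>1, Y: 9>0) and is removed.
Column a5 is eliminated: a1 beats it against every remaining row (X: 8>1, Y: 9>7).
For Country A, X strictly dominates Y on the remaining columns (a1: 9>1); eliminate Y.
Among the remaining strategies, none is strictly dominated by another pure strategy of the same player, so the elimination stops.
Surviving strategies — Country A: {X}; Country B: {a1}.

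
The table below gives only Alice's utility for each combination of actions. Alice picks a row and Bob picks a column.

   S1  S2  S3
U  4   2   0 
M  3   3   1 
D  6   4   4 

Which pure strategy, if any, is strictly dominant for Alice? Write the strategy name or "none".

D

D vs U: S1: 6>4, S2: 4>2, S3: 4>0.
D vs M: S1: 6>3, S2: 4>3, S3: 4>1.
D strictly beats every other strategy against every opponent action, so it is strictly dominant.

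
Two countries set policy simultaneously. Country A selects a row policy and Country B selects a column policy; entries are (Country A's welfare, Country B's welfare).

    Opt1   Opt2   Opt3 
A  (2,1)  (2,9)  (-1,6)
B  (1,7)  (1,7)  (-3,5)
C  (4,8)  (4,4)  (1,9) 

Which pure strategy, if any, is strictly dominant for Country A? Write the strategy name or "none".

C

C vs A: Opt1: 4>2, Opt2: 4>2, Opt3: 1>-1.
C vs B: Opt1: 4>1, Opt2: 4>1, Opt3: 1>-3.
C strictly beats every other strategy against every opponent action, so it is strictly dominant.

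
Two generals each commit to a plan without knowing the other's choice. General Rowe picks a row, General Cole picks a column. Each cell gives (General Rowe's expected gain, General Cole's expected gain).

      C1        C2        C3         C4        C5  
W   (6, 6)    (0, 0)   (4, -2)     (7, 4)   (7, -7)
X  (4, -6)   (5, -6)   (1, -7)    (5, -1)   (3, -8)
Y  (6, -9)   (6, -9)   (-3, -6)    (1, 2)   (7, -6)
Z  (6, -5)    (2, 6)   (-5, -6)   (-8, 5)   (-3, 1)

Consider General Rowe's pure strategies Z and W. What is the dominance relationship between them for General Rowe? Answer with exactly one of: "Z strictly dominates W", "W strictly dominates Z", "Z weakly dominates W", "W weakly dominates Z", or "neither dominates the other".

neither dominates the other

Compare Z to W across each opponent action: C1: 6=6, C2: 2>0, C3: -5<4, C4: -8<7, C5: -3<7.
Z does better at C2 but worse at C3, C4, C5; neither strategy dominates the other.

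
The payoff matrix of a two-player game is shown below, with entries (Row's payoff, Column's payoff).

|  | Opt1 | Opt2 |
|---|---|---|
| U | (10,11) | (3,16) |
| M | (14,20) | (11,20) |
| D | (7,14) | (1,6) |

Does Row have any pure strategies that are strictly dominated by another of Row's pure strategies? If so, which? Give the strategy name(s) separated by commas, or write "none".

U: dominated, since M does at least as well everywhere (Opt1: 14>10, Opt2: 11>3).
Nothing dominates M: U at Opt1 (14>10); D at Opt1 (14>7).
D: dominated, since U does at least as well everywhere (Opt1: 10>7, Opt2: 3>1).

U, D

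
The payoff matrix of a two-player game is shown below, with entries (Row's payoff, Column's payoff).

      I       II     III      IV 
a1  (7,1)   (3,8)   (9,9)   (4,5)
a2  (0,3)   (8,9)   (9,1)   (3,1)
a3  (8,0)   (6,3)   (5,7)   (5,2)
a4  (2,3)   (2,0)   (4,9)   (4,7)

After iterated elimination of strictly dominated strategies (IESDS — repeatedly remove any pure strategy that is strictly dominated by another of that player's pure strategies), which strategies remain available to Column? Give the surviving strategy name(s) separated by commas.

II, III

For Row, a3 strictly dominates a4 on the remaining columns (I: 8>2, II: 6>2, III: 5>4, IV: 5>4); eliminate a4.
For Column, II strictly dominates I on the remaining rows (a1: 8>1, a2: 9>3, a3: 3>0); eliminate I.
Column IV is eliminated: II beats it against every remaining row (a1: 8>5, a2: 9>1, a3: 3>2).
Row's strategy a3 is strictly dominated by a2 (II: 8>6, III: 9>5) and is removed.
Among the remaining strategies, none is strictly dominated by another pure strategy of the same player, so the elimination stops.
Surviving strategies — Row: {a1, a2}; Column: {II, III}.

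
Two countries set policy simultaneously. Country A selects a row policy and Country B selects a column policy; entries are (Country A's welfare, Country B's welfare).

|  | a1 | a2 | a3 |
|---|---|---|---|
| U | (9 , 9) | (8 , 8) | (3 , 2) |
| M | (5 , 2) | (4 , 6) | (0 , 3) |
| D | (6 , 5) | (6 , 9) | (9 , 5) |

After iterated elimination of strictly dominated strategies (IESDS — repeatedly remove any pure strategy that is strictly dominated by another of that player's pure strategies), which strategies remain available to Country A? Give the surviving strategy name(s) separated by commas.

Row M is eliminated: U beats it against every remaining column (a1: 9>5, a2: 8>4, a3: 3>0).
Column a3 is eliminated: a2 beats it against every remaining row (U: 8>2, D: 9>5).
Country A's strategy D is strictly dominated by U (a1: 9>6, a2: 8>6) and is removed.
For Country B, a1 strictly dominates a2 on the remaining rows (U: 9>8); eliminate a2.
Among the remaining strategies, none is strictly dominated by another pure strategy of the same player, so the elimination stops.
Surviving strategies — Country A: {U}; Country B: {a1}.

U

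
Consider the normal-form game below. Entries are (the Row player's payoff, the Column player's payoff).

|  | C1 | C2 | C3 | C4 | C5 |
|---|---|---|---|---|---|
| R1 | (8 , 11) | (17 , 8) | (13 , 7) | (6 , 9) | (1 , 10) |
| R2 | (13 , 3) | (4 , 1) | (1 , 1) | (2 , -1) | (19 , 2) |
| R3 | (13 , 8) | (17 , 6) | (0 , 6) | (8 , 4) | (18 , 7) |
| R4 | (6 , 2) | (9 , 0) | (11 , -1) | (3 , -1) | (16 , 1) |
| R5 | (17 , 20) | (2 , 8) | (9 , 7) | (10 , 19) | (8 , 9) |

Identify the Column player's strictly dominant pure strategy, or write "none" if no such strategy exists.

C1 vs C2: R1: 11>8, R2: 3>1, R3: 8>6, R4: 2>0, R5: 20>8.
C1 vs C3: R1: 11>7, R2: 3>1, R3: 8>6, R4: 2>-1, R5: 20>7.
C1 vs C4: R1: 11>9, R2: 3>-1, R3: 8>4, R4: 2>-1, R5: 20>19.
C1 vs C5: R1: 11>10, R2: 3>2, R3: 8>7, R4: 2>1, R5: 20>9.
C1 strictly beats every other strategy against every opponent action, so it is strictly dominant.

C1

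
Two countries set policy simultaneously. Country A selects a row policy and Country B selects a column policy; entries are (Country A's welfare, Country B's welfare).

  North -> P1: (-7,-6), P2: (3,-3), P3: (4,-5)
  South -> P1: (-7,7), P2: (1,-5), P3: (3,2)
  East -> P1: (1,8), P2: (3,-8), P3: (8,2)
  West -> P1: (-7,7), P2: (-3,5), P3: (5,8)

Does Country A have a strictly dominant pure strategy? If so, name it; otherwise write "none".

North fails to dominate South at P1 (-7=-7).
South fails to dominate North at P1 (-7=-7).
East fails to dominate North at P2 (3=3).
West fails to dominate North at P1 (-7=-7).
No single strategy dominates all the others.

none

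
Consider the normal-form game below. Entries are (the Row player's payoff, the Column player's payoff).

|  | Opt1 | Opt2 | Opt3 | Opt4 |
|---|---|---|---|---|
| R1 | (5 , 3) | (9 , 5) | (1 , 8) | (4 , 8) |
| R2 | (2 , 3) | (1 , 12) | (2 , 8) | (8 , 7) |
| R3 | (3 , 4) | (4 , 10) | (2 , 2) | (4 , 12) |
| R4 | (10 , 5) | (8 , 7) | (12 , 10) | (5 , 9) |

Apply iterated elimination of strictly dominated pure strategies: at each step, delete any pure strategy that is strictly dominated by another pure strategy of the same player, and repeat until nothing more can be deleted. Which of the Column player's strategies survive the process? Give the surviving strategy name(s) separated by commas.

Opt2, Opt3, Opt4

For the Row player, R4 strictly dominates R3 on the remaining columns (Opt1: 10>3, Opt2: 8>4, Opt3: 12>2, Opt4: 5>4); eliminate R3.
Column Opt1 is eliminated: Opt2 beats it against every remaining row (R1: 5>3, R2: 12>3, R4: 7>5).
Among the remaining strategies, none is strictly dominated by another pure strategy of the same player, so the elimination stops.
Surviving strategies — the Row player: {R1, R2, R4}; the Column player: {Opt2, Opt3, Opt4}.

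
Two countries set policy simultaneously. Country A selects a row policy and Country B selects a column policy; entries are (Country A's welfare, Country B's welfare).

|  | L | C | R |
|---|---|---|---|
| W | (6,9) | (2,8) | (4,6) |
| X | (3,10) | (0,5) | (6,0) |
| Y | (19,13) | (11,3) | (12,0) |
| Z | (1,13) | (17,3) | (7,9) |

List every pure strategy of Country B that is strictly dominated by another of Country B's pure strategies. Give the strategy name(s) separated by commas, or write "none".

C, R

L is not dominated — it holds its own against C at W (9>8); R at W (9>6).
L strictly dominates C — W: 9>8, X: 10>5, Y: 13>3, Z: 13>3.
L strictly dominates R — W: 9>6, X: 10>0, Y: 13>0, Z: 13>9.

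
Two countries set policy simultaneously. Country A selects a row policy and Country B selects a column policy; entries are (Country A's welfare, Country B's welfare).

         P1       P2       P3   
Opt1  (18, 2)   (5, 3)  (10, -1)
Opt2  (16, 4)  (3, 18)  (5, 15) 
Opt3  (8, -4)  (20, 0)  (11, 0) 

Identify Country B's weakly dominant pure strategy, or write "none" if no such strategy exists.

P2 vs P1: Opt1: 3>2, Opt2: 18>4, Opt3: 0>-4.
P2 vs P3: Opt1: 3>-1, Opt2: 18>15, Opt3: 0=0.
P2 is at least as good as every other strategy against every opponent action, so it is weakly dominant.

P2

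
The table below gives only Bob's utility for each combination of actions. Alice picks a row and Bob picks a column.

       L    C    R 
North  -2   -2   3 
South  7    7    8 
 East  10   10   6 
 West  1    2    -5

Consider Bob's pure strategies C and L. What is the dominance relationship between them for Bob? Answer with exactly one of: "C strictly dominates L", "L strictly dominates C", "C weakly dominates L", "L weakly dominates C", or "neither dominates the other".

C weakly dominates L

C's payoffs vs L's, by Alice's action — North: -2=-2, South: 7=7, East: 10=10, West: 2>1.
C is at least as good everywhere and strictly better somewhere (tied only at North, South, East), so C weakly but not strictly dominates L.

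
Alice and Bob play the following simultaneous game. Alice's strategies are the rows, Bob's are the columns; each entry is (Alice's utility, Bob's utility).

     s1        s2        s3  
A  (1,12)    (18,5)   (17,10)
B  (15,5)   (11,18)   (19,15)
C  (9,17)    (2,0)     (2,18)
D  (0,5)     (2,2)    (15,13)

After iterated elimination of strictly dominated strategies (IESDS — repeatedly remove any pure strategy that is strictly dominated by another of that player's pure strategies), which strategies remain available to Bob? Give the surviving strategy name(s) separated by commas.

For Alice, B strictly dominates C on the remaining columns (s1: 15>9, s2: 11>2, s3: 19>2); eliminate C.
Alice's strategy D is strictly dominated by A (s1: 1>0, s2: 18>2, s3: 17>15) and is removed.
Among the remaining strategies, none is strictly dominated by another pure strategy of the same player, so the elimination stops.
Surviving strategies — Alice: {A, B}; Bob: {s1, s2, s3}.

s1, s2, s3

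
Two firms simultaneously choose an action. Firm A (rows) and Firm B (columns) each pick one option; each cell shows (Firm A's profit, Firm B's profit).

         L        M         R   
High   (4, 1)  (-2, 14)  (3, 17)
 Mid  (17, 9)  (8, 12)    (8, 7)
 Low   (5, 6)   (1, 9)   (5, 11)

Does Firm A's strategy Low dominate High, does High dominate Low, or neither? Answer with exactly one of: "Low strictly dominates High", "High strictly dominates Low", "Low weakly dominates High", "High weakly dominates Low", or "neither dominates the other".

Low strictly dominates High

Low's payoffs vs High's, by Firm B's action — L: 5>4, M: 1>-2, R: 5>3.
Every comparison favours Low, so Low strictly dominates High.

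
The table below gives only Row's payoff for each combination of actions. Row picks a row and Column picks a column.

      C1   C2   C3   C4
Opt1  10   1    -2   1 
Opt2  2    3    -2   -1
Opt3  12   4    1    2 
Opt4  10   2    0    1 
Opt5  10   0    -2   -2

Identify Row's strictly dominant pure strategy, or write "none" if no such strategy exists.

Opt3

Opt3 vs Opt1: C1: 12>10, C2: 4>1, C3: 1>-2, C4: 2>1.
Opt3 vs Opt2: C1: 12>2, C2: 4>3, C3: 1>-2, C4: 2>-1.
Opt3 vs Opt4: C1: 12>10, C2: 4>2, C3: 1>0, C4: 2>1.
Opt3 vs Opt5: C1: 12>10, C2: 4>0, C3: 1>-2, C4: 2>-2.
Opt3 strictly beats every other strategy against every opponent action, so it is strictly dominant.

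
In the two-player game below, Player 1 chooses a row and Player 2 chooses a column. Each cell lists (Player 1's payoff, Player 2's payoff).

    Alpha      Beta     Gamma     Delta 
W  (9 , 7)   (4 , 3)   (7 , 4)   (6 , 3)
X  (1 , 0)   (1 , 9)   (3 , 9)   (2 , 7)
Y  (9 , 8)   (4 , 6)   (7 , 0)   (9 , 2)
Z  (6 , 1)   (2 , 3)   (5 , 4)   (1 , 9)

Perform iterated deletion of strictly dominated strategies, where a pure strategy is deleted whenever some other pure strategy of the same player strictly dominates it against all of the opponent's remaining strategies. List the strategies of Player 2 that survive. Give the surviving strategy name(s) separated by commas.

Alpha

Row X is eliminated: W beats it against every remaining column (Alpha: 9>1, Beta: 4>1, Gamma: 7>3, Delta: 6>2).
Row Z is eliminated: W beats it against every remaining column (Alpha: 9>6, Beta: 4>2, Gamma: 7>5, Delta: 6>1).
Column Beta is eliminated: Alpha beats it against every remaining row (W: 7>3, Y: 8>6).
Column Gamma is eliminated: Alpha beats it against every remaining row (W: 7>4, Y: 8>0).
For Player 2, Alpha strictly dominates Delta on the remaining rows (W: 7>3, Y: 8>2); eliminate Delta.
Among the remaining strategies, none is strictly dominated by another pure strategy of the same player, so the elimination stops.
Surviving strategies — Player 1: {W, Y}; Player 2: {Alpha}.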